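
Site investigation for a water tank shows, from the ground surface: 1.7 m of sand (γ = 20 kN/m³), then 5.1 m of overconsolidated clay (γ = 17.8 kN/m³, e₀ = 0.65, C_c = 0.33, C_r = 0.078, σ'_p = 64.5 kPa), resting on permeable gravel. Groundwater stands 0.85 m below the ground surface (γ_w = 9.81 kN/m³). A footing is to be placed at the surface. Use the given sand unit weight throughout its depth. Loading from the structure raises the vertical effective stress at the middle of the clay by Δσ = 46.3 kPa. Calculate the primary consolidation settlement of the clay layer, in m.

S_c ≈ 0.194 m

Mid-depth of clay below the ground surface: z = 1.7 + 5.1/2 = 4.25 m.
Total vertical stress at mid-clay: σ_v = 20×1.7 + 17.8×2.55 = 79.39 kPa.
Pore pressure: u = 9.81×(4.25 − 0.85) = 33.354 kPa.
Initial effective stress: σ'_0 = σ_v − u = 79.39 − 33.354 = 46.036 kPa.
Final effective stress: σ'_f = 46.036 + 46.3 = 92.336 kPa.
σ'_f = 92.336 > σ'_p = 64.5 kPa, so the stress path crosses the preconsolidation pressure — recompression up to σ'_p, then virgin compression beyond:
S_c = H/(1+e₀)·[C_r·log₁₀(σ'_p/σ'_0) + C_c·log₁₀(σ'_f/σ'_p)]
    = 5.1/1.65 × [0.078×log₁₀(64.5/46.036) + 0.33×log₁₀(92.336/64.5)]
    = 3.0909 × [0.011424 + 0.051418] = 0.1942 m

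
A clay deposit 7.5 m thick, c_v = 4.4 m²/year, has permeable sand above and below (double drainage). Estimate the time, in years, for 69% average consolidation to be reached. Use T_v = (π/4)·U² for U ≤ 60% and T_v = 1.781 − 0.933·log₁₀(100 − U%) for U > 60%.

t ≈ 1.25 years

Drainage path length: H_d = H/2 = 3.75 m (double drainage).
U > 60%: T_v = 1.781 − 0.933·log₁₀(100 − 69) = 0.38956.
t = T_v·H_d²/c_v = 0.38956×3.75²/4.4 = 1.245 years.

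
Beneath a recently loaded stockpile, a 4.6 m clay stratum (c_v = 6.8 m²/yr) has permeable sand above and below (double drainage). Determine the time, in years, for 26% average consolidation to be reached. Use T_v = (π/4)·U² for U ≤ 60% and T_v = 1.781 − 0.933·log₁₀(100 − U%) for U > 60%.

t ≈ 0.0413 years

Drainage path length: H_d = H/2 = 2.3 m (double drainage).
U ≤ 60%: T_v = (π/4)·U² = (π/4)×0.26² = 0.053093.
t = T_v·H_d²/c_v = 0.053093×2.3²/6.8 = 0.0413 years.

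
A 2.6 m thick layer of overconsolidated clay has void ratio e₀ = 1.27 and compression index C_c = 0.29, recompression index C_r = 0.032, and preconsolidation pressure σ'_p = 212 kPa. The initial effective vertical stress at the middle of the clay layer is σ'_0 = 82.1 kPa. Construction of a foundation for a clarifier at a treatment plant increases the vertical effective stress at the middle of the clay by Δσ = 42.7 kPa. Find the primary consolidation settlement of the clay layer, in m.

S_c ≈ 0.00667 m

Final effective stress: σ'_f = 82.1 + 42.7 = 124.8 kPa.
σ'_f = 124.8 ≤ σ'_p = 212 kPa, so the clay remains overconsolidated and only the recompression index applies:
S_c = C_r·H/(1+e₀)·log₁₀(σ'_f/σ'_0) = 0.032×2.6/2.27×log₁₀(124.8/82.1)
    = 0.036653 × 0.18187 = 0.006666 m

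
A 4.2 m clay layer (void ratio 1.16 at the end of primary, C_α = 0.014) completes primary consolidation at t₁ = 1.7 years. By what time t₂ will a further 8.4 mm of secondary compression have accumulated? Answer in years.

t₂ ≈ 3.46 years

S_s = C_α·H/(1+e_p)·log₁₀(t₂/t₁) ⇒ log₁₀(t₂/t₁) = S_s·(1+e_p)/(C_α·H).
log₁₀(t₂/t₁) = 0.0084 × (1+1.16) / (0.014×4.2) = 0.3086
t₂ = t₁ × 10^0.3086 = 1.7 × 2.035 = 3.46 years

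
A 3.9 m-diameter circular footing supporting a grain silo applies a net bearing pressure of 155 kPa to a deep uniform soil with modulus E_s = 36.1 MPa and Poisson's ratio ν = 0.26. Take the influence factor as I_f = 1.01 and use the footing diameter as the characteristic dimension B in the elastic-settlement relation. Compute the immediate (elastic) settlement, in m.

S_e ≈ 0.0158 m

Immediate (elastic) settlement: S_e = q·B·(1−ν²)/E_s · I_f.
E_s = 36.1 MPa = 36100 kPa.
S_e = 155 × 3.9 × (1 − 0.26²) / 36100 × 1.01
    = 155 × 3.9 × 0.9324 / 36100 × 1.01
    = 0.01577 m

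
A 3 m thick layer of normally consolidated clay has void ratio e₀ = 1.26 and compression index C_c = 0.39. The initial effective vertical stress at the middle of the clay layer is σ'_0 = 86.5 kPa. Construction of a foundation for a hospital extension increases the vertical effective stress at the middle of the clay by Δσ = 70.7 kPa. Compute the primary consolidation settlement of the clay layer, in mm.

S_c ≈ 134 mm

Final effective stress: σ'_f = σ'_0 + Δσ = 86.5 + 70.7 = 157.2 kPa.
Normally consolidated clay, so the full stress increment lies on the virgin compression line:
S_c = C_c·H/(1+e₀)·log₁₀(σ'_f/σ'_0) = 0.39×3/(1+1.26)×log₁₀(157.2/86.5)
    = 0.5177 × 0.25944 = 0.1343 m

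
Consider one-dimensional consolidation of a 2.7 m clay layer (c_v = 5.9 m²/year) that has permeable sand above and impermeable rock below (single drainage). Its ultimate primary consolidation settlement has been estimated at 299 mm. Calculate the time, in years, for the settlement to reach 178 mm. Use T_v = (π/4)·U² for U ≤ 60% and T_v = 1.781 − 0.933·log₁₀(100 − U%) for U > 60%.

Drainage path length: H_d = H = 2.7 m (single drainage).
U = S(t)/S_ult = 178/299 = 0.5953.
U ≤ 60%: T_v = (π/4)·U² = (π/4)×0.59532² = 0.27835.
t = T_v·H_d²/c_v = 0.27835×2.7²/5.9 = 0.3439 years.

t ≈ 0.344 years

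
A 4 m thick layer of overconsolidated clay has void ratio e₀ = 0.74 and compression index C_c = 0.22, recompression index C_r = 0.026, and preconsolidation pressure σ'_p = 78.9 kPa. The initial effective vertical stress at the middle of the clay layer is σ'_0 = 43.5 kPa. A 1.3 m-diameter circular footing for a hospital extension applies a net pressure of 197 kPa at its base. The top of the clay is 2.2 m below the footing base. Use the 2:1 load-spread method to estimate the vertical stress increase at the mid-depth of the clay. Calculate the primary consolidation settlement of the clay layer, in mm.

Mid-depth of clay below the footing base: z = 2.2 + 4/2 = 4.2 m.
Stress increase at mid-clay by the 2:1 spreading method:
Δσ ≈ qD²/(D+z)² = 197×1.3²/(1.3+4.2)² = 11.006 kPa
Final effective stress: σ'_f = 43.5 + 11.006 = 54.506 kPa.
σ'_f = 54.506 ≤ σ'_p = 78.9 kPa, so the clay remains overconsolidated and only the recompression index applies:
S_c = C_r·H/(1+e₀)·log₁₀(σ'_f/σ'_0) = 0.026×4/1.74×log₁₀(54.506/43.5)
    = 0.059771 × 0.097955 = 0.005855 m

S_c ≈ 5.85 mm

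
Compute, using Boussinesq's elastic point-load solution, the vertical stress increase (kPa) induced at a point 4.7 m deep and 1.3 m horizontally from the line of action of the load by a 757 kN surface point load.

Boussinesq vertical stress below a point load on an elastic half-space:
Δσ_z = 3P/(2πz²) · [1 + (r/z)²]^(−5/2)
r/z = 1.3/4.7 = 0.2766; [1+(r/z)²]^(−5/2) = 0.83169.
Δσ_z = 3×757/(2π×4.7²) × 0.83169 = 16.362 × 0.83169 = 13.61 kPa

Δσ_z ≈ 13.6 kPa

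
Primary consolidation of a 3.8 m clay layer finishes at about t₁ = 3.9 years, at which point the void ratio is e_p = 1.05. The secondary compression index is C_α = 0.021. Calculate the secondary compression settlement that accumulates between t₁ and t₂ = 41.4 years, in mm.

Secondary compression: S_s = C_α·H/(1+e_p)·log₁₀(t₂/t₁)
S_s = 0.021×3.8/(1+1.05)×log₁₀(41.4/3.9)
    = 0.03893 × 1.026 = 0.03994 m

S_s ≈ 39.9 mm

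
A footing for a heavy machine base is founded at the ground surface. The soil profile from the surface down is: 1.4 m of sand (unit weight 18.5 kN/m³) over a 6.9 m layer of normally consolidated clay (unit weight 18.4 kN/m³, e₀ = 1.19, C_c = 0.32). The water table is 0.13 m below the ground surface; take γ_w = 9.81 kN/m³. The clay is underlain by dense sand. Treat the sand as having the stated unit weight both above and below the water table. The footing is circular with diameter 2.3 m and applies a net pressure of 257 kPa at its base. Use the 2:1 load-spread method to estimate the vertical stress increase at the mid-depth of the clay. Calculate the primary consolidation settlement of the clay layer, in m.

S_c ≈ 0.211 m

Mid-depth of clay below the ground surface: z = 1.4 + 6.9/2 = 4.85 m.
Total vertical stress at mid-clay: σ_v = 18.5×1.4 + 18.4×3.45 = 89.38 kPa.
Pore pressure: u = 9.81×(4.85 − 0.13) = 46.303 kPa.
Initial effective stress: σ'_0 = σ_v − u = 89.38 − 46.303 = 43.077 kPa.
Stress increase at mid-clay by the 2:1 spreading method:
Δσ ≈ qD²/(D+z)² = 257×2.3²/(2.3+4.85)² = 26.594 kPa
Final effective stress: σ'_f = σ'_0 + Δσ = 43.077 + 26.594 = 69.671 kPa.
Normally consolidated clay, so the full stress increment lies on the virgin compression line:
S_c = C_c·H/(1+e₀)·log₁₀(σ'_f/σ'_0) = 0.32×6.9/(1+1.19)×log₁₀(69.671/43.077)
    = 1.0082 × 0.20881 = 0.2105 m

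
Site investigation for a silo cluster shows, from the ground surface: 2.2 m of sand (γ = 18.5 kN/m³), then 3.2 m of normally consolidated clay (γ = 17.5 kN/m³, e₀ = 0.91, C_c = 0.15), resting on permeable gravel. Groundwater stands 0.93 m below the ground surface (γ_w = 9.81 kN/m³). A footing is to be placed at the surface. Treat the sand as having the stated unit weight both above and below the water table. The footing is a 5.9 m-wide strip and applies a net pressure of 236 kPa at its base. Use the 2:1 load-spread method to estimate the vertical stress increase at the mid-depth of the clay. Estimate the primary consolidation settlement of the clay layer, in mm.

S_c ≈ 165 mm

Mid-depth of clay below the ground surface: z = 2.2 + 3.2/2 = 3.8 m.
Total vertical stress at mid-clay: σ_v = 18.5×2.2 + 17.5×1.6 = 68.7 kPa.
Pore pressure: u = 9.81×(3.8 − 0.93) = 28.155 kPa.
Initial effective stress: σ'_0 = σ_v − u = 68.7 − 28.155 = 40.545 kPa.
Stress increase at mid-clay by the 2:1 spreading method:
Δσ = qB/(B+z) = 236×5.9/(5.9+3.8) = 143.55 kPa
Final effective stress: σ'_f = σ'_0 + Δσ = 40.545 + 143.55 = 184.1 kPa.
Normally consolidated clay, so the full stress increment lies on the virgin compression line:
S_c = C_c·H/(1+e₀)·log₁₀(σ'_f/σ'_0) = 0.15×3.2/(1+0.91)×log₁₀(184.1/40.545)
    = 0.25131 × 0.65712 = 0.1651 m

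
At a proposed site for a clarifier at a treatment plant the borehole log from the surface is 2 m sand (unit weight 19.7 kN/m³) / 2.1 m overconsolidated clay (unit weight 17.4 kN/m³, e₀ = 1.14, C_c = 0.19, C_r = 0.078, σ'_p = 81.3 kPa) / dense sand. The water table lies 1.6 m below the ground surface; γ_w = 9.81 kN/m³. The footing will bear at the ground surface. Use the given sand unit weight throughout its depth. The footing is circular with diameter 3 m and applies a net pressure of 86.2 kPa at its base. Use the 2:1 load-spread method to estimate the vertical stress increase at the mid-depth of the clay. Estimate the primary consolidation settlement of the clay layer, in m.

S_c ≈ 0.0132 m

Mid-depth of clay below the ground surface: z = 2 + 2.1/2 = 3.05 m.
Total vertical stress at mid-clay: σ_v = 19.7×2 + 17.4×1.05 = 57.67 kPa.
Pore pressure: u = 9.81×(3.05 − 1.6) = 14.225 kPa.
Initial effective stress: σ'_0 = σ_v − u = 57.67 − 14.225 = 43.445 kPa.
Stress increase at mid-clay by the 2:1 spreading method:
Δσ ≈ qD²/(D+z)² = 86.2×3²/(3+3.05)² = 21.195 kPa
Final effective stress: σ'_f = 43.445 + 21.195 = 64.64 kPa.
σ'_f = 64.64 ≤ σ'_p = 81.3 kPa, so the clay remains overconsolidated and only the recompression index applies:
S_c = C_r·H/(1+e₀)·log₁₀(σ'_f/σ'_0) = 0.078×2.1/2.14×log₁₀(64.64/43.445)
    = 0.076542 × 0.17256 = 0.01321 m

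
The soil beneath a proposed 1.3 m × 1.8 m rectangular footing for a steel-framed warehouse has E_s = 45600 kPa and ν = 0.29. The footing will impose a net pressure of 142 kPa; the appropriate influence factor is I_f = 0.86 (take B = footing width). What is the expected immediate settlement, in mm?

Immediate (elastic) settlement: S_e = q·B·(1−ν²)/E_s · I_f.
S_e = 142 × 1.3 × (1 − 0.29²) / 45600 × 0.86
    = 142 × 1.3 × 0.9159 / 45600 × 0.86
    = 0.003189 m = 3.189 mm

S_e ≈ 3.19 mm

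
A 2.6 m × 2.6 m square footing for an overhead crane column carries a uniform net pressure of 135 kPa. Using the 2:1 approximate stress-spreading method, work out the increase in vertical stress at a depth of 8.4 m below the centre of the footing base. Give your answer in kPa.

Δσ_z ≈ 7.54 kPa

By the 2:1 method the load spreads at 1 horizontal : 2 vertical, so at depth z the loaded area has grown by z in each plan dimension:
Δσ = qBL/((B+z)(L+z)) = 135×2.6×2.6/((2.6+8.4)(2.6+8.4)) = 7.5421 kPa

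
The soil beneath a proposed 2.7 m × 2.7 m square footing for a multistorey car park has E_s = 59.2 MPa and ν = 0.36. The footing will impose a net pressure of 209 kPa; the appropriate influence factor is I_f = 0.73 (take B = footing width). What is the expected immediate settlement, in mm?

S_e ≈ 6.06 mm

Immediate (elastic) settlement: S_e = q·B·(1−ν²)/E_s · I_f.
E_s = 59.2 MPa = 59200 kPa.
S_e = 209 × 2.7 × (1 − 0.36²) / 59200 × 0.73
    = 209 × 2.7 × 0.8704 / 59200 × 0.73
    = 0.006057 m = 6.057 mm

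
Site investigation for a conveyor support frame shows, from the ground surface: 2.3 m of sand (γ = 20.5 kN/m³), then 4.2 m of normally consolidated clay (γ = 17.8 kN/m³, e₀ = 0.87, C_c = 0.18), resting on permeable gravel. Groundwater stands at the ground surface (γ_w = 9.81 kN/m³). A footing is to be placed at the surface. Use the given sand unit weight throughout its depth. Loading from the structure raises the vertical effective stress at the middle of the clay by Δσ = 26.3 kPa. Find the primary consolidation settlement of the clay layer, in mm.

Mid-depth of clay below the ground surface: z = 2.3 + 4.2/2 = 4.4 m.
Total vertical stress at mid-clay: σ_v = 20.5×2.3 + 17.8×2.1 = 84.53 kPa.
Pore pressure: u = 9.81×(4.4 − 0) = 43.164 kPa.
Initial effective stress: σ'_0 = σ_v − u = 84.53 − 43.164 = 41.366 kPa.
Final effective stress: σ'_f = σ'_0 + Δσ = 41.366 + 26.3 = 67.666 kPa.
Normally consolidated clay, so the full stress increment lies on the virgin compression line:
S_c = C_c·H/(1+e₀)·log₁₀(σ'_f/σ'_0) = 0.18×4.2/(1+0.87)×log₁₀(67.666/41.366)
    = 0.40428 × 0.21373 = 0.08641 m

S_c ≈ 86.4 mm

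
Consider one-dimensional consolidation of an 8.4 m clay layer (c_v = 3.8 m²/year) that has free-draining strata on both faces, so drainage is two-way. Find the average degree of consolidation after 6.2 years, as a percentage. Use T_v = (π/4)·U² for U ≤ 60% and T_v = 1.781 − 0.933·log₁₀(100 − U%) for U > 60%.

Drainage path length: H_d = H/2 = 4.2 m (double drainage).
T_v = c_v·t/H_d² = 3.8×6.2/4.2² = 1.3356.
T_v = 1.3356 corresponds to the U > 60% branch:
U = 1 − 10^((1.781 − T_v)/0.933)/100 = 0.97

U ≈ 97 %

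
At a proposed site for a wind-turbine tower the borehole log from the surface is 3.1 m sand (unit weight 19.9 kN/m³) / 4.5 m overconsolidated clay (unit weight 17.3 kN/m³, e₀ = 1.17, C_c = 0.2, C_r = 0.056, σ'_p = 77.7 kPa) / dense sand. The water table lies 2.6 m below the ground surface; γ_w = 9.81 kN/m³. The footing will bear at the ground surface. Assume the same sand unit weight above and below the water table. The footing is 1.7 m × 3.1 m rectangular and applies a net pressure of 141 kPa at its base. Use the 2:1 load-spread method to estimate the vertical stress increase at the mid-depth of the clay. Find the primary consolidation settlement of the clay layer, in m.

Mid-depth of clay below the ground surface: z = 3.1 + 4.5/2 = 5.35 m.
Total vertical stress at mid-clay: σ_v = 19.9×3.1 + 17.3×2.25 = 100.62 kPa.
Pore pressure: u = 9.81×(5.35 − 2.6) = 26.978 kPa.
Initial effective stress: σ'_0 = σ_v − u = 100.62 − 26.978 = 73.642 kPa.
Stress increase at mid-clay by the 2:1 spreading method:
Δσ = qBL/((B+z)(L+z)) = 141×1.7×3.1/((1.7+5.35)(3.1+5.35)) = 12.473 kPa
Final effective stress: σ'_f = 73.642 + 12.473 = 86.115 kPa.
σ'_f = 86.115 > σ'_p = 77.7 kPa, so the stress path crosses the preconsolidation pressure — recompression up to σ'_p, then virgin compression beyond:
S_c = H/(1+e₀)·[C_r·log₁₀(σ'_p/σ'_0) + C_c·log₁₀(σ'_f/σ'_p)]
    = 4.5/2.17 × [0.056×log₁₀(77.7/73.642) + 0.2×log₁₀(86.115/77.7)]
    = 2.0737 × [0.0013045 + 0.0089316] = 0.02123 m

S_c ≈ 0.0212 m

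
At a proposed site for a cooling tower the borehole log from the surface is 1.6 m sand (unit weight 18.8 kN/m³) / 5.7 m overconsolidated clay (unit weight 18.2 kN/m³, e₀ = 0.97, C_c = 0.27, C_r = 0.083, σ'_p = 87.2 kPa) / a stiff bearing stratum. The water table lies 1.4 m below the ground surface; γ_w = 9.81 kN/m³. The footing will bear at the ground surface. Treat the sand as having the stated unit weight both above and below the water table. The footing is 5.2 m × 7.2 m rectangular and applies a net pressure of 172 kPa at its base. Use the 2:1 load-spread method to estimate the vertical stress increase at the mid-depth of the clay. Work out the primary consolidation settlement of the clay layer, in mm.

Mid-depth of clay below the ground surface: z = 1.6 + 5.7/2 = 4.45 m.
Total vertical stress at mid-clay: σ_v = 18.8×1.6 + 18.2×2.85 = 81.95 kPa.
Pore pressure: u = 9.81×(4.45 − 1.4) = 29.921 kPa.
Initial effective stress: σ'_0 = σ_v − u = 81.95 − 29.921 = 52.029 kPa.
Stress increase at mid-clay by the 2:1 spreading method:
Δσ = qBL/((B+z)(L+z)) = 172×5.2×7.2/((5.2+4.45)(7.2+4.45)) = 57.281 kPa
Final effective stress: σ'_f = 52.029 + 57.281 = 109.31 kPa.
σ'_f = 109.31 > σ'_p = 87.2 kPa, so the stress path crosses the preconsolidation pressure — recompression up to σ'_p, then virgin compression beyond:
S_c = H/(1+e₀)·[C_r·log₁₀(σ'_p/σ'_0) + C_c·log₁₀(σ'_f/σ'_p)]
    = 5.7/1.97 × [0.083×log₁₀(87.2/52.029) + 0.27×log₁₀(109.31/87.2)]
    = 2.8934 × [0.018614 + 0.026499] = 0.1305 m

S_c ≈ 131 mm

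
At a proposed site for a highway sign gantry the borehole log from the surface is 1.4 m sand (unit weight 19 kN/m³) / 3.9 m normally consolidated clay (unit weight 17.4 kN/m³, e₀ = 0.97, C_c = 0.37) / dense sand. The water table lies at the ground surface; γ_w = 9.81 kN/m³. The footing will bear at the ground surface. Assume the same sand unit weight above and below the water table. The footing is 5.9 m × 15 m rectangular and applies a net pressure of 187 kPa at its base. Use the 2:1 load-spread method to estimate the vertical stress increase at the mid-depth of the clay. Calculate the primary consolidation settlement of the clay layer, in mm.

S_c ≈ 480 mm

Mid-depth of clay below the ground surface: z = 1.4 + 3.9/2 = 3.35 m.
Total vertical stress at mid-clay: σ_v = 19×1.4 + 17.4×1.95 = 60.53 kPa.
Pore pressure: u = 9.81×(3.35 − 0) = 32.864 kPa.
Initial effective stress: σ'_0 = σ_v − u = 60.53 − 32.864 = 27.666 kPa.
Stress increase at mid-clay by the 2:1 spreading method:
Δσ = qBL/((B+z)(L+z)) = 187×5.9×15/((5.9+3.35)(15+3.35)) = 97.501 kPa
Final effective stress: σ'_f = σ'_0 + Δσ = 27.666 + 97.501 = 125.17 kPa.
Normally consolidated clay, so the full stress increment lies on the virgin compression line:
S_c = C_c·H/(1+e₀)·log₁₀(σ'_f/σ'_0) = 0.37×3.9/(1+0.97)×log₁₀(125.17/27.666)
    = 0.73249 × 0.65555 = 0.4802 m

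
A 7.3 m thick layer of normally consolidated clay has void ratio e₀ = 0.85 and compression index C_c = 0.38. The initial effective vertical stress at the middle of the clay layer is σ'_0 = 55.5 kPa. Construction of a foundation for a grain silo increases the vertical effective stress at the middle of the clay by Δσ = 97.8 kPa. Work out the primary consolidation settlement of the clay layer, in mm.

Final effective stress: σ'_f = σ'_0 + Δσ = 55.5 + 97.8 = 153.3 kPa.
Normally consolidated clay, so the full stress increment lies on the virgin compression line:
S_c = C_c·H/(1+e₀)·log₁₀(σ'_f/σ'_0) = 0.38×7.3/(1+0.85)×log₁₀(153.3/55.5)
    = 1.4995 × 0.44125 = 0.6617 m

S_c ≈ 662 mm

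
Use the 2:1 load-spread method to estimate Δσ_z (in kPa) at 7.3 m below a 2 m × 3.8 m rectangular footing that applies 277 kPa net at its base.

Δσ_z ≈ 20.4 kPa

By the 2:1 method the load spreads at 1 horizontal : 2 vertical, so at depth z the loaded area has grown by z in each plan dimension:
Δσ = qBL/((B+z)(L+z)) = 277×2×3.8/((2+7.3)(3.8+7.3)) = 20.393 kPa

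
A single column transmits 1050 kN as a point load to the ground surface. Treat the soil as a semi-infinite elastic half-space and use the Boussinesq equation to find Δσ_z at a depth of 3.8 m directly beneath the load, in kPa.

Boussinesq vertical stress below a point load on an elastic half-space:
Δσ_z = 3P/(2πz²) · [1 + (r/z)²]^(−5/2)
r/z = 0/3.8 = 0; [1+(r/z)²]^(−5/2) = 1.
Δσ_z = 3×1050/(2π×3.8²) × 1 = 34.719 × 1 = 34.72 kPa

Δσ_z ≈ 34.7 kPa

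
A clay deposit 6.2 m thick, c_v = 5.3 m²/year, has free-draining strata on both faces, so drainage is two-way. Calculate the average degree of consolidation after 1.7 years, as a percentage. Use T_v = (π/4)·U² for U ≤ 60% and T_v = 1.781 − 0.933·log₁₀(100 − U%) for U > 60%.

Drainage path length: H_d = H/2 = 3.1 m (double drainage).
T_v = c_v·t/H_d² = 5.3×1.7/3.1² = 0.93757.
T_v = 0.93757 corresponds to the U > 60% branch:
U = 1 − 10^((1.781 − T_v)/0.933)/100 = 0.9198

U ≈ 92 %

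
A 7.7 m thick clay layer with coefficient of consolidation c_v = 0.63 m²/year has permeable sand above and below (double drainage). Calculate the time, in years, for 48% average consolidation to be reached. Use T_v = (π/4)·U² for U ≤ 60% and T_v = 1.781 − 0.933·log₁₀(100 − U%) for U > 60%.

Drainage path length: H_d = H/2 = 3.85 m (double drainage).
U ≤ 60%: T_v = (π/4)·U² = (π/4)×0.48² = 0.18096.
t = T_v·H_d²/c_v = 0.18096×3.85²/0.63 = 4.258 years.

t ≈ 4.26 years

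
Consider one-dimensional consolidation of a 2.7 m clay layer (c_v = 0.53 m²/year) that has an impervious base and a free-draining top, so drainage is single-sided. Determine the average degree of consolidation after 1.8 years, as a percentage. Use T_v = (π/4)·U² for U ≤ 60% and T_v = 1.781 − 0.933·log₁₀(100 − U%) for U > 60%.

Drainage path length: H_d = H = 2.7 m (single drainage).
T_v = c_v·t/H_d² = 0.53×1.8/2.7² = 0.13086.
T_v = 0.13086 corresponds to the U ≤ 60% branch:
U = √(4T_v/π) = 0.4082

U ≈ 40.8 %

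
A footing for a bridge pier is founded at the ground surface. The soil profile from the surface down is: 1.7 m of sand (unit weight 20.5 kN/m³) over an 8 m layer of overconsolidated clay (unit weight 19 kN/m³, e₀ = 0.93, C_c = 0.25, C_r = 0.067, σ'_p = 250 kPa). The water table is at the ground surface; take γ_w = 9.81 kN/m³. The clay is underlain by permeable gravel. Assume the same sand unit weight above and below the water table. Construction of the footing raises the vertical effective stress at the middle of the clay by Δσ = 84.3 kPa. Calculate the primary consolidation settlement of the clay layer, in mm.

S_c ≈ 112 mm

Mid-depth of clay below the ground surface: z = 1.7 + 8/2 = 5.7 m.
Total vertical stress at mid-clay: σ_v = 20.5×1.7 + 19×4 = 110.85 kPa.
Pore pressure: u = 9.81×(5.7 − 0) = 55.917 kPa.
Initial effective stress: σ'_0 = σ_v − u = 110.85 − 55.917 = 54.933 kPa.
Final effective stress: σ'_f = 54.933 + 84.3 = 139.23 kPa.
σ'_f = 139.23 ≤ σ'_p = 250 kPa, so the clay remains overconsolidated and only the recompression index applies:
S_c = C_r·H/(1+e₀)·log₁₀(σ'_f/σ'_0) = 0.067×8/1.93×log₁₀(139.23/54.933)
    = 0.27772 × 0.4039 = 0.1122 m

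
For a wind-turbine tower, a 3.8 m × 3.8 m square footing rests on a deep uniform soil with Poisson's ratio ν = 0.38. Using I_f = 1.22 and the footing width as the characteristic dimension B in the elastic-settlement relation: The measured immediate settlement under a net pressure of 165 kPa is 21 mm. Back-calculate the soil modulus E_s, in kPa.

E_s ≈ 31200 kPa

S_e = q·B·(1−ν²)/E_s · I_f  ⇒  E_s = q·B·(1−ν²)·I_f / S_e.
E_s = 165 × 3.8 × 0.8556 × 1.22 / 0.021 = 31170 kPa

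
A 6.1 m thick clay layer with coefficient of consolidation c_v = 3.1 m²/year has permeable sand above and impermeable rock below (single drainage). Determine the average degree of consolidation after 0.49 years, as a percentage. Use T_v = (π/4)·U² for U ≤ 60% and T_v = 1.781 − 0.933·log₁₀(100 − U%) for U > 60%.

U ≈ 22.8 %

Drainage path length: H_d = H = 6.1 m (single drainage).
T_v = c_v·t/H_d² = 3.1×0.49/6.1² = 0.040822.
T_v = 0.040822 corresponds to the U ≤ 60% branch:
U = √(4T_v/π) = 0.228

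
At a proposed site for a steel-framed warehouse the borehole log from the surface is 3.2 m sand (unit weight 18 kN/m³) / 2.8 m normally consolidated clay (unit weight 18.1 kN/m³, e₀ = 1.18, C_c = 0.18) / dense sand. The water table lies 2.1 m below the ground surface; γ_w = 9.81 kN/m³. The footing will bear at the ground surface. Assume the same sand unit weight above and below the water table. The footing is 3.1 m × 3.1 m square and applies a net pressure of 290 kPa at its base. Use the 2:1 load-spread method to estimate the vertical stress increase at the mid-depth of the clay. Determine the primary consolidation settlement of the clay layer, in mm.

Mid-depth of clay below the ground surface: z = 3.2 + 2.8/2 = 4.6 m.
Total vertical stress at mid-clay: σ_v = 18×3.2 + 18.1×1.4 = 82.94 kPa.
Pore pressure: u = 9.81×(4.6 − 2.1) = 24.525 kPa.
Initial effective stress: σ'_0 = σ_v − u = 82.94 − 24.525 = 58.415 kPa.
Stress increase at mid-clay by the 2:1 spreading method:
Δσ = qBL/((B+z)(L+z)) = 290×3.1×3.1/((3.1+4.6)(3.1+4.6)) = 47.005 kPa
Final effective stress: σ'_f = σ'_0 + Δσ = 58.415 + 47.005 = 105.42 kPa.
Normally consolidated clay, so the full stress increment lies on the virgin compression line:
S_c = C_c·H/(1+e₀)·log₁₀(σ'_f/σ'_0) = 0.18×2.8/(1+1.18)×log₁₀(105.42/58.415)
    = 0.23119 × 0.2564 = 0.05928 m

S_c ≈ 59.3 mm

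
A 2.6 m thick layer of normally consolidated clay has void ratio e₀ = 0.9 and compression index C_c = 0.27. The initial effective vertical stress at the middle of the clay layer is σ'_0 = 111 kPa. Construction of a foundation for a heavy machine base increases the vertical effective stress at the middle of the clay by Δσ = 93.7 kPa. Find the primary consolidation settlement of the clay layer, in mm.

Final effective stress: σ'_f = σ'_0 + Δσ = 111 + 93.7 = 204.7 kPa.
Normally consolidated clay, so the full stress increment lies on the virgin compression line:
S_c = C_c·H/(1+e₀)·log₁₀(σ'_f/σ'_0) = 0.27×2.6/(1+0.9)×log₁₀(204.7/111)
    = 0.36947 × 0.26579 = 0.0982 m

S_c ≈ 98.2 mm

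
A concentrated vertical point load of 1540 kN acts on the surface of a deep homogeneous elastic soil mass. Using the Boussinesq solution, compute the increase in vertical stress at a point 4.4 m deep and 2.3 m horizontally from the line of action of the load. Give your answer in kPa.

Boussinesq vertical stress below a point load on an elastic half-space:
Δσ_z = 3P/(2πz²) · [1 + (r/z)²]^(−5/2)
r/z = 2.3/4.4 = 0.52273; [1+(r/z)²]^(−5/2) = 0.54666.
Δσ_z = 3×1540/(2π×4.4²) × 0.54666 = 37.98 × 0.54666 = 20.76 kPa

Δσ_z ≈ 20.8 kPa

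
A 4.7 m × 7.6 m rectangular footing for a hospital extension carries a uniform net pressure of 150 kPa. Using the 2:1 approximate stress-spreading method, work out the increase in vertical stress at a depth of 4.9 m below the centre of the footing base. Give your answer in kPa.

By the 2:1 method the load spreads at 1 horizontal : 2 vertical, so at depth z the loaded area has grown by z in each plan dimension:
Δσ = qBL/((B+z)(L+z)) = 150×4.7×7.6/((4.7+4.9)(7.6+4.9)) = 44.65 kPa

Δσ_z ≈ 44.6 kPa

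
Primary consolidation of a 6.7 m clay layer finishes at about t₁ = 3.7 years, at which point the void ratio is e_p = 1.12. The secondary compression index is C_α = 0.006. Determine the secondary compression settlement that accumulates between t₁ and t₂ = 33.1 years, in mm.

Secondary compression: S_s = C_α·H/(1+e_p)·log₁₀(t₂/t₁)
S_s = 0.006×6.7/(1+1.12)×log₁₀(33.1/3.7)
    = 0.01896 × 0.9516 = 0.01804 m

S_s ≈ 18 mm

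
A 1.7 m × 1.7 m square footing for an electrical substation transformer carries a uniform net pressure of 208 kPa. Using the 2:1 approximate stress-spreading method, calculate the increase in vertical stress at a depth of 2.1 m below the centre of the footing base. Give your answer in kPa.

By the 2:1 method the load spreads at 1 horizontal : 2 vertical, so at depth z the loaded area has grown by z in each plan dimension:
Δσ = qBL/((B+z)(L+z)) = 208×1.7×1.7/((1.7+2.1)(1.7+2.1)) = 41.629 kPa

Δσ_z ≈ 41.6 kPa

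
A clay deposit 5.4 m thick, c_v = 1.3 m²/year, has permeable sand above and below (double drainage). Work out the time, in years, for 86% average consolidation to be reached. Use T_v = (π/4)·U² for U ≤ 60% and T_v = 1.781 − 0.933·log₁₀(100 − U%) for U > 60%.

Drainage path length: H_d = H/2 = 2.7 m (double drainage).
U > 60%: T_v = 1.781 − 0.933·log₁₀(100 − 86) = 0.71166.
t = T_v·H_d²/c_v = 0.71166×2.7²/1.3 = 3.991 years.

t ≈ 3.99 years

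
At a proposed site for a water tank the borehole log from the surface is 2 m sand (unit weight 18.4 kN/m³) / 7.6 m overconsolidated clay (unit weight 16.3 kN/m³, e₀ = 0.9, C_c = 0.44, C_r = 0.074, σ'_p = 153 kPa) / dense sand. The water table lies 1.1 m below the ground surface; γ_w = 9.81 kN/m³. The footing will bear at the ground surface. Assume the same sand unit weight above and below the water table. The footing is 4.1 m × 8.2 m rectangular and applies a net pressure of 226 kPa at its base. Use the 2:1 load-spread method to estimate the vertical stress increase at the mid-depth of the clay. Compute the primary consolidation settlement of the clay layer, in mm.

S_c ≈ 91.7 mm

Mid-depth of clay below the ground surface: z = 2 + 7.6/2 = 5.8 m.
Total vertical stress at mid-clay: σ_v = 18.4×2 + 16.3×3.8 = 98.74 kPa.
Pore pressure: u = 9.81×(5.8 − 1.1) = 46.107 kPa.
Initial effective stress: σ'_0 = σ_v − u = 98.74 − 46.107 = 52.633 kPa.
Stress increase at mid-clay by the 2:1 spreading method:
Δσ = qBL/((B+z)(L+z)) = 226×4.1×8.2/((4.1+5.8)(8.2+5.8)) = 54.82 kPa
Final effective stress: σ'_f = 52.633 + 54.82 = 107.45 kPa.
σ'_f = 107.45 ≤ σ'_p = 153 kPa, so the clay remains overconsolidated and only the recompression index applies:
S_c = C_r·H/(1+e₀)·log₁₀(σ'_f/σ'_0) = 0.074×7.6/1.9×log₁₀(107.45/52.633)
    = 0.296 × 0.30995 = 0.09175 m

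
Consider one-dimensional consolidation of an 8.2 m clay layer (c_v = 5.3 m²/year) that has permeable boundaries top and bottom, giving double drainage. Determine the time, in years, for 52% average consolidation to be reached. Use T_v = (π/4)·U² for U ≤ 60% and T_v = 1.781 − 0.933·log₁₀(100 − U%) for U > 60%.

Drainage path length: H_d = H/2 = 4.1 m (double drainage).
U ≤ 60%: T_v = (π/4)·U² = (π/4)×0.52² = 0.21237.
t = T_v·H_d²/c_v = 0.21237×4.1²/5.3 = 0.6736 years.

t ≈ 0.674 years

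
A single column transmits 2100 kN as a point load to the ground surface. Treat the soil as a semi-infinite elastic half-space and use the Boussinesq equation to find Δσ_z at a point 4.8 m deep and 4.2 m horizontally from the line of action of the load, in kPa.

Boussinesq vertical stress below a point load on an elastic half-space:
Δσ_z = 3P/(2πz²) · [1 + (r/z)²]^(−5/2)
r/z = 4.2/4.8 = 0.875; [1+(r/z)²]^(−5/2) = 0.24141.
Δσ_z = 3×2100/(2π×4.8²) × 0.24141 = 43.519 × 0.24141 = 10.51 kPa

Δσ_z ≈ 10.5 kPa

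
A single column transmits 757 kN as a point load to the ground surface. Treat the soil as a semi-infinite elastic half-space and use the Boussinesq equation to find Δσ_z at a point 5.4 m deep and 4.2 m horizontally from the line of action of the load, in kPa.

Δσ_z ≈ 3.8 kPa

Boussinesq vertical stress below a point load on an elastic half-space:
Δσ_z = 3P/(2πz²) · [1 + (r/z)²]^(−5/2)
r/z = 4.2/5.4 = 0.77778; [1+(r/z)²]^(−5/2) = 0.30645.
Δσ_z = 3×757/(2π×5.4²) × 0.30645 = 12.395 × 0.30645 = 3.798 kPa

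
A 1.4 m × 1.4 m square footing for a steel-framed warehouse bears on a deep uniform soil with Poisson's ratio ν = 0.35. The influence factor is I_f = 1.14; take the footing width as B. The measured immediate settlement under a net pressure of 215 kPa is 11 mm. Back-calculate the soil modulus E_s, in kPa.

E_s ≈ 27400 kPa

S_e = q·B·(1−ν²)/E_s · I_f  ⇒  E_s = q·B·(1−ν²)·I_f / S_e.
E_s = 215 × 1.4 × 0.8775 × 1.14 / 0.011 = 27370 kPa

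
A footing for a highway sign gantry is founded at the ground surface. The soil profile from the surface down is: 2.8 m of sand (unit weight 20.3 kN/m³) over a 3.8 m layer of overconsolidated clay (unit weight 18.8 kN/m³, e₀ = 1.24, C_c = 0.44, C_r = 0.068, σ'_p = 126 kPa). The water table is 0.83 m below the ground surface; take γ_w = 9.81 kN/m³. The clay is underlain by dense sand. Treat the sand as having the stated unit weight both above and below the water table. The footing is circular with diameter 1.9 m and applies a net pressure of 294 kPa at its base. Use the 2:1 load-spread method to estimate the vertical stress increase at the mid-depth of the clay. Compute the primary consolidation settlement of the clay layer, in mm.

S_c ≈ 18.5 mm

Mid-depth of clay below the ground surface: z = 2.8 + 3.8/2 = 4.7 m.
Total vertical stress at mid-clay: σ_v = 20.3×2.8 + 18.8×1.9 = 92.56 kPa.
Pore pressure: u = 9.81×(4.7 − 0.83) = 37.965 kPa.
Initial effective stress: σ'_0 = σ_v − u = 92.56 − 37.965 = 54.595 kPa.
Stress increase at mid-clay by the 2:1 spreading method:
Δσ ≈ qD²/(D+z)² = 294×1.9²/(1.9+4.7)² = 24.365 kPa
Final effective stress: σ'_f = 54.595 + 24.365 = 78.96 kPa.
σ'_f = 78.96 ≤ σ'_p = 126 kPa, so the clay remains overconsolidated and only the recompression index applies:
S_c = C_r·H/(1+e₀)·log₁₀(σ'_f/σ'_0) = 0.068×3.8/2.24×log₁₀(78.96/54.595)
    = 0.11536 × 0.16025 = 0.01849 m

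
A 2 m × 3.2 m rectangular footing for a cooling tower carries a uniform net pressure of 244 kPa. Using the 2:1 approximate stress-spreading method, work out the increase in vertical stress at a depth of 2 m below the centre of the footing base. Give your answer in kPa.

Δσ_z ≈ 75.1 kPa

By the 2:1 method the load spreads at 1 horizontal : 2 vertical, so at depth z the loaded area has grown by z in each plan dimension:
Δσ = qBL/((B+z)(L+z)) = 244×2×3.2/((2+2)(3.2+2)) = 75.077 kPa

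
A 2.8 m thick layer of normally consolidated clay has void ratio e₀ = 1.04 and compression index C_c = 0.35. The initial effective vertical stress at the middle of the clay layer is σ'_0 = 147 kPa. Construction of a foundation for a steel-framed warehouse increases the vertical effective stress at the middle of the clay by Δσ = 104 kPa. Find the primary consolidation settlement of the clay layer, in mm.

Final effective stress: σ'_f = σ'_0 + Δσ = 147 + 104 = 251 kPa.
Normally consolidated clay, so the full stress increment lies on the virgin compression line:
S_c = C_c·H/(1+e₀)·log₁₀(σ'_f/σ'_0) = 0.35×2.8/(1+1.04)×log₁₀(251/147)
    = 0.48039 × 0.23236 = 0.1116 m

S_c ≈ 112 mm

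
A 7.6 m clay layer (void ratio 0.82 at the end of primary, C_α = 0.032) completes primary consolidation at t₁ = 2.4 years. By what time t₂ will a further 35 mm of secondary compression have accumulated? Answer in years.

t₂ ≈ 4.39 years

S_s = C_α·H/(1+e_p)·log₁₀(t₂/t₁) ⇒ log₁₀(t₂/t₁) = S_s·(1+e_p)/(C_α·H).
log₁₀(t₂/t₁) = 0.035 × (1+0.82) / (0.032×7.6) = 0.2619
t₂ = t₁ × 10^0.2619 = 2.4 × 1.828 = 4.387 years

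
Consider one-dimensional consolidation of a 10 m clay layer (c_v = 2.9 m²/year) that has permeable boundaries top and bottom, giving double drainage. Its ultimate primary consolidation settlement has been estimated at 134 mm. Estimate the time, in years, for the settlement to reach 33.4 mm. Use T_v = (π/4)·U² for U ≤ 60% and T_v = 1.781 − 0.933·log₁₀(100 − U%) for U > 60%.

Drainage path length: H_d = H/2 = 5 m (double drainage).
U = S(t)/S_ult = 33.4/134 = 0.2493.
U ≤ 60%: T_v = (π/4)·U² = (π/4)×0.24925² = 0.048795.
t = T_v·H_d²/c_v = 0.048795×5²/2.9 = 0.4206 years.

t ≈ 0.421 years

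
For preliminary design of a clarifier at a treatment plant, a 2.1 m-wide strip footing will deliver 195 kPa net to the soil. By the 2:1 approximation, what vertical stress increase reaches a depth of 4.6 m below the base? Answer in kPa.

Δσ_z ≈ 61.1 kPa

By the 2:1 method the load spreads at 1 horizontal : 2 vertical, so at depth z the loaded area has grown by z in each plan dimension:
Δσ = qB/(B+z) = 195×2.1/(2.1+4.6) = 61.119 kPa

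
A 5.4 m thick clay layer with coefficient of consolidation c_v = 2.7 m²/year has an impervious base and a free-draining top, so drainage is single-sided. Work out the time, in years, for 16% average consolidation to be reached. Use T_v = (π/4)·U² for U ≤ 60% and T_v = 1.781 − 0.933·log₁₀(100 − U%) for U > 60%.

t ≈ 0.217 years

Drainage path length: H_d = H = 5.4 m (single drainage).
U ≤ 60%: T_v = (π/4)·U² = (π/4)×0.16² = 0.020106.
t = T_v·H_d²/c_v = 0.020106×5.4²/2.7 = 0.2171 years.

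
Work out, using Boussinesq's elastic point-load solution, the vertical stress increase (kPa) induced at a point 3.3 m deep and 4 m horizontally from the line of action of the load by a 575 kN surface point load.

Δσ_z ≈ 2.63 kPa

Boussinesq vertical stress below a point load on an elastic half-space:
Δσ_z = 3P/(2πz²) · [1 + (r/z)²]^(−5/2)
r/z = 4/3.3 = 1.2121; [1+(r/z)²]^(−5/2) = 0.10437.
Δσ_z = 3×575/(2π×3.3²) × 0.10437 = 25.21 × 0.10437 = 2.631 kPa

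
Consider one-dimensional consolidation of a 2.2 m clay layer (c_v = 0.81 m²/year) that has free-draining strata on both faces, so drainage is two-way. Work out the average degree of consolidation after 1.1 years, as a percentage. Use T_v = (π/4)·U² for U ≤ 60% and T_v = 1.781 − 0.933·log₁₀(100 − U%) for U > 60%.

U ≈ 86.8 %

Drainage path length: H_d = H/2 = 1.1 m (double drainage).
T_v = c_v·t/H_d² = 0.81×1.1/1.1² = 0.73636.
T_v = 0.73636 corresponds to the U > 60% branch:
U = 1 − 10^((1.781 − T_v)/0.933)/100 = 0.8683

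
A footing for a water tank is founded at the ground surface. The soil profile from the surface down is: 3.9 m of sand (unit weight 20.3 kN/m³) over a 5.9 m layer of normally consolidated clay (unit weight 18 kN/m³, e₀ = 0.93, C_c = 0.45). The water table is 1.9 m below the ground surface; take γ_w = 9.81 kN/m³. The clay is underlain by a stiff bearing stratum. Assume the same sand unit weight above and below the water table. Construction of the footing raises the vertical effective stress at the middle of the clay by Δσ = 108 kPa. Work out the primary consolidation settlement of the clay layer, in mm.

S_c ≈ 495 mm

Mid-depth of clay below the ground surface: z = 3.9 + 5.9/2 = 6.85 m.
Total vertical stress at mid-clay: σ_v = 20.3×3.9 + 18×2.95 = 132.27 kPa.
Pore pressure: u = 9.81×(6.85 − 1.9) = 48.56 kPa.
Initial effective stress: σ'_0 = σ_v − u = 132.27 − 48.56 = 83.71 kPa.
Final effective stress: σ'_f = σ'_0 + Δσ = 83.71 + 108 = 191.71 kPa.
Normally consolidated clay, so the full stress increment lies on the virgin compression line:
S_c = C_c·H/(1+e₀)·log₁₀(σ'_f/σ'_0) = 0.45×5.9/(1+0.93)×log₁₀(191.71/83.71)
    = 1.3756 × 0.35987 = 0.495 m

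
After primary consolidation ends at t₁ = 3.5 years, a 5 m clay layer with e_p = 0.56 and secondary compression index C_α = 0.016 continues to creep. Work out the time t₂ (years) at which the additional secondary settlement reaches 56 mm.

S_s = C_α·H/(1+e_p)·log₁₀(t₂/t₁) ⇒ log₁₀(t₂/t₁) = S_s·(1+e_p)/(C_α·H).
log₁₀(t₂/t₁) = 0.056 × (1+0.56) / (0.016×5) = 1.092
t₂ = t₁ × 10^1.092 = 3.5 × 12.36 = 43.26 years

t₂ ≈ 43.3 years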